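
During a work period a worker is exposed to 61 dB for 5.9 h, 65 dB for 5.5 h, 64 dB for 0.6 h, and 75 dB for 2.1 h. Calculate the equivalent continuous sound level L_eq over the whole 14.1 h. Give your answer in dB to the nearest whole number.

68 dB

The energy average is taken in the linear domain: L_eq = 10·log₁₀[(Σ tᵢ·10^(Lᵢ/10))/T], T = 14.1 h.
Σ tᵢ·10^(Lᵢ/10) = 5.9·10^(61/10) + 5.5·10^(65/10) + 0.6·10^(64/10) + 2.1·10^(75/10) = 9.274e+07.
L_eq = 10·log₁₀(9.274e+07/14.1) = 68.18 dB.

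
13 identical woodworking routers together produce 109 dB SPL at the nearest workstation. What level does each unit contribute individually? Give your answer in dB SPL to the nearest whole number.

98 dB SPL

Dividing the total intensity by 13 lowers the level by 10·log₁₀ 13 = 11.139 dB: L₁ = 109 − 11.139.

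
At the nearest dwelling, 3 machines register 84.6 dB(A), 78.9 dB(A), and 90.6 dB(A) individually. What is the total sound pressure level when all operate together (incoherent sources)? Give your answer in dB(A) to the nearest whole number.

Incoherent sources combine by intensity addition: L_total = 10·log₁₀(Σ 10^(L_i/10)).
Σ 10^(L/10) = 10^(84.6/10) + 10^(78.9/10) + 10^(90.6/10) = 1.514e+09.
L_total = 10·log₁₀(1.514e+09) = 91.80 dB(A).

92 dB(A)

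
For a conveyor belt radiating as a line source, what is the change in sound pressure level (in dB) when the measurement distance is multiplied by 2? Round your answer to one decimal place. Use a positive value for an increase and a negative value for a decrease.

A line source loses 3 dB per doubling of distance; generally ΔL = −10·log₁₀(r₂/r₁).
ΔL = −10·log₁₀(2) = -3.01 dB.

-3.0 dB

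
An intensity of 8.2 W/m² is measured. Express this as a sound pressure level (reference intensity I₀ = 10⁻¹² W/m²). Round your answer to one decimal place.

129.1 dB

I/I₀ = 8.2/10⁻¹² = 8.2×10^12, and L = 10·log₁₀(I/I₀).
L = 10·(0.9138 + 12) = 129.14 dB.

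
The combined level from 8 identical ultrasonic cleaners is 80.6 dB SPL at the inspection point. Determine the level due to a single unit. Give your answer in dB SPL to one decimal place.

8 equal contributions raise the level by 10·log₁₀ 8 = 9.031 dB, so each unit alone gives 80.6 − 9.031.

71.6 dB SPL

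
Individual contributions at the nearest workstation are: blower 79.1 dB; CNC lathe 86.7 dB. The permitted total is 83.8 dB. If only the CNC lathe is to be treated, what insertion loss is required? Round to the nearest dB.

Everything except the CNC lathe sums to 10^(79.1/10) = 8.128e+07 in linear terms, 79.10 dB.
The limit corresponds to 10^(83.8/10) = 2.399e+08; subtracting the fixed part leaves 1.586e+08 for the CNC lathe, i.e. 82.00 dB.
So the CNC lathe must be reduced from 86.7 to 82.00 dB: IL = 4.70 dB.

5 dB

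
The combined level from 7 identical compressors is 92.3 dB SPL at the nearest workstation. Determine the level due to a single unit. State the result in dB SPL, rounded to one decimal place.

Dividing the total intensity by 7 lowers the level by 10·log₁₀ 7 = 8.451 dB: L₁ = 92.3 − 8.451.

83.8 dB SPL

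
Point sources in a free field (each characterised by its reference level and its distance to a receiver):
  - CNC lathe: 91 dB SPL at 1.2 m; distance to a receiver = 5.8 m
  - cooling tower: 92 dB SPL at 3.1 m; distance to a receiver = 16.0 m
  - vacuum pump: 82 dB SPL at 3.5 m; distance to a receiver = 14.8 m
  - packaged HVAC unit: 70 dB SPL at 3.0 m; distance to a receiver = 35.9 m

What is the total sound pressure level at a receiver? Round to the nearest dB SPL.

81 dB SPL

First find each source's level at the receiver (point-source: −20·log₁₀(r/r_ref)), then combine on an intensity basis.
CNC lathe: 91 − 20·log₁₀(5.8/1.2) = 91 − 13.68 = 77.32 dB SPL.
cooling tower: 92 − 20·log₁₀(16.0/3.1) = 92 − 14.26 = 77.74 dB SPL.
vacuum pump: 82 − 20·log₁₀(14.8/3.5) = 82 − 12.52 = 69.48 dB SPL.
packaged HVAC unit: 70 − 20·log₁₀(35.9/3.0) = 70 − 21.56 = 48.44 dB SPL.
Σ 10^(L/10) = 1.223e+08 → L_total = 10·log₁₀(1.223e+08) = 80.87 dB SPL.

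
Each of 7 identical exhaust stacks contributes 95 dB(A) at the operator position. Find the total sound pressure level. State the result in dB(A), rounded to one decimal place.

L_total = L₁ + 10·log₁₀ N for N identical incoherent sources.
L_total = 95 + 10·log₁₀(7) = 95 + 8.451 = 103.45 dB(A).

103.5 dB(A)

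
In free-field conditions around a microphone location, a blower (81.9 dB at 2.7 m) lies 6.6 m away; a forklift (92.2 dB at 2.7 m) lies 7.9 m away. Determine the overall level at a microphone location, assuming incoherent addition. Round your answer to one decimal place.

Propagate each source to the receiver with L = L_ref − 20·log₁₀(r/r_ref), then add intensities.
blower: 81.9 − 20·log₁₀(6.6/2.7) = 81.9 − 7.76 = 74.14 dB.
forklift: 92.2 − 20·log₁₀(7.9/2.7) = 92.2 − 9.33 = 82.87 dB.
Σ 10^(L/10) = 2.198e+08 → L_total = 10·log₁₀(2.198e+08) = 83.42 dB.

83.4 dB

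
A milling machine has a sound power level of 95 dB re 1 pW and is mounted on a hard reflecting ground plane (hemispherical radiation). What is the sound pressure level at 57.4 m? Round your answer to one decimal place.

Free-field hemispherical radiation: L_p = L_w − 10·log₁₀(2π·r²), r = 57.4 m.
2π·r² = 2.07e+04 m², 10·log₁₀ of that is 43.160 dB.
L_p = 95 − 43.160 = 51.84 dB.

51.8 dB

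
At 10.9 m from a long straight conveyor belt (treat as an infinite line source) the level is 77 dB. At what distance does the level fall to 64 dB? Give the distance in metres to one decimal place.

217.5 m

For a line source L₁ − L₂ = 10·log₁₀(r₂/r₁), so r₂ = r₁·10^((L₁−L₂)/10).
r₂ = 10.9·10^((77−64)/10) = 10.9·10^(13.0/10) = 217.48 m.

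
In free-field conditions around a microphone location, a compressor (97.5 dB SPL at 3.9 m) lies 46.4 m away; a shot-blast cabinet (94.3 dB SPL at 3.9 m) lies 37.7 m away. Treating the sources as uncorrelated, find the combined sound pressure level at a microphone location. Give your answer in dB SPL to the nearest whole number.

78 dB SPL

First find each source's level at the receiver (point-source: −20·log₁₀(r/r_ref)), then combine on an intensity basis.
compressor: 97.5 − 20·log₁₀(46.4/3.9) = 97.5 − 21.51 = 75.99 dB SPL.
shot-blast cabinet: 94.3 − 20·log₁₀(37.7/3.9) = 94.3 − 19.71 = 74.59 dB SPL.
Σ 10^(L/10) = 6.853e+07 → L_total = 10·log₁₀(6.853e+07) = 78.36 dB SPL.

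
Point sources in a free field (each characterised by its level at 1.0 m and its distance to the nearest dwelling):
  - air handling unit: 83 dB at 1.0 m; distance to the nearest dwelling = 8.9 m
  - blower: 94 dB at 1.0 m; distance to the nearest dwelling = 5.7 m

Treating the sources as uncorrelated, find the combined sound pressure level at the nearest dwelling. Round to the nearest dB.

Propagate each source to the receiver with L = L_ref − 20·log₁₀(r/r_ref), then add intensities.
air handling unit: 83 − 20·log₁₀(8.9/1.0) = 83 − 18.99 = 64.01 dB.
blower: 94 − 20·log₁₀(5.7/1.0) = 94 − 15.12 = 78.88 dB.
Σ 10^(L/10) = 7.983e+07 → L_total = 10·log₁₀(7.983e+07) = 79.02 dB.

79 dB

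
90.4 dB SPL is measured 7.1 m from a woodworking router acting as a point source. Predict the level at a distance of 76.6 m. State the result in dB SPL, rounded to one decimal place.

For a point source, L₂ = L₁ − 20·log₁₀(r₂/r₁).
L₂ = 90.4 − 20·log₁₀(76.6/7.1) = 90.4 − 20.659 = 69.74 dB SPL.

69.7 dB SPL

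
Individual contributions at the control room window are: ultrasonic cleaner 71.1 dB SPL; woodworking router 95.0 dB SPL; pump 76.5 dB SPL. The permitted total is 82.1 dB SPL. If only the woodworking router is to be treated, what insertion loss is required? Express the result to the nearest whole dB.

15 dB

The untreated sources together contribute 10^(71.1/10) + 10^(76.5/10) = 5.755e+07, i.e. 77.60 dB SPL.
To meet 82.1 dB SPL overall, the treated woodworking router may contribute at most 10^(82.1/10) − 5.755e+07 = 1.046e+08, i.e. 80.20 dB SPL.
Required insertion loss = 95.0 − 80.20 = 14.80 dB.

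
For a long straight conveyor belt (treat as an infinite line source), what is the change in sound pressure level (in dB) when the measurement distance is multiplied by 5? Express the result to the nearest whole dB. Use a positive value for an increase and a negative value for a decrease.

-7 dB

A line source loses 3 dB per doubling of distance; generally ΔL = −10·log₁₀(r₂/r₁).
ΔL = −10·log₁₀(5) = -6.99 dB.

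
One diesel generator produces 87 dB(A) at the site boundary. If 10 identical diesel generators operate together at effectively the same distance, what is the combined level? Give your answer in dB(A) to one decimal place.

97.0 dB(A)

N identical incoherent sources raise the level by 10·log₁₀ N.
L_total = 87 + 10·log₁₀(10) = 87 + 10.000 = 97.00 dB(A).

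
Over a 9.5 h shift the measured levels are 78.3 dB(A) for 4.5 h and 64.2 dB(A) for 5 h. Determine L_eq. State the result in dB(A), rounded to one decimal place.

L_eq = 10·log₁₀[(1/T)·Σ tᵢ·10^(Lᵢ/10)] with T = 9.5 h.
Σ tᵢ·10^(Lᵢ/10) = 4.5·10^(78.3/10) + 5·10^(64.2/10) = 3.174e+08.
L_eq = 10·log₁₀(3.174e+08/9.5) = 75.24 dB(A).

75.2 dB(A)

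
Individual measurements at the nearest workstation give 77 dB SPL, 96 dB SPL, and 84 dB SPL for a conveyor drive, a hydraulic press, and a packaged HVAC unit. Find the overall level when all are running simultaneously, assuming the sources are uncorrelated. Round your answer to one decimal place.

For uncorrelated sources the intensities add, so convert each level to linear form, sum, and take 10·log₁₀ of the total.
Σ 10^(L/10) = 10^(77/10) + 10^(96/10) + 10^(84/10) = 4.282e+09.
L_total = 10·log₁₀(4.282e+09) = 96.32 dB SPL.

96.3 dB SPL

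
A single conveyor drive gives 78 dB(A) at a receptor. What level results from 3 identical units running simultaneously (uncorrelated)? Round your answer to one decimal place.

82.8 dB(A)

L_total = L₁ + 10·log₁₀ N for N identical incoherent sources.
L_total = 78 + 10·log₁₀(3) = 78 + 4.771 = 82.77 dB(A).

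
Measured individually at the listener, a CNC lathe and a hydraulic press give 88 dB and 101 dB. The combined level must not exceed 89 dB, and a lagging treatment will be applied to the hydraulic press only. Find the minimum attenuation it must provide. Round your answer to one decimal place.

Fixed contribution from the other source: Σ 10^(L/10) = 10^(88/10) = 6.310e+08 (88.00 dB).
To meet 89 dB overall, the treated hydraulic press may contribute at most 10^(89/10) − 6.310e+08 = 1.634e+08, i.e. 82.13 dB.
Required insertion loss = 101 − 82.13 = 18.87 dB.

18.9 dB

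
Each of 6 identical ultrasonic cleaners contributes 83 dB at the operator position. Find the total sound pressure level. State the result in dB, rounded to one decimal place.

90.8 dB

With 6 equal, uncorrelated contributions the intensity is 6× that of one unit, giving a rise of 10·log₁₀ 6.
L_total = 83 + 10·log₁₀(6) = 83 + 7.782 = 90.78 dB.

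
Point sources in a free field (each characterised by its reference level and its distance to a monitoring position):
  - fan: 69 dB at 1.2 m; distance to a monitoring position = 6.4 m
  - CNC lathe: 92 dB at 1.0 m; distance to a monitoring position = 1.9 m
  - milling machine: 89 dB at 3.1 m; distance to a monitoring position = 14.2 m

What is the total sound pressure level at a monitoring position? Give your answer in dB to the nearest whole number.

87 dB

Propagate each source to the receiver with L = L_ref − 20·log₁₀(r/r_ref), then add intensities.
fan: 69 − 20·log₁₀(6.4/1.2) = 69 − 14.54 = 54.46 dB.
CNC lathe: 92 − 20·log₁₀(1.9/1.0) = 92 − 5.58 = 86.42 dB.
milling machine: 89 − 20·log₁₀(14.2/3.1) = 89 − 13.22 = 75.78 dB.
Σ 10^(L/10) = 4.772e+08 → L_total = 10·log₁₀(4.772e+08) = 86.79 dB.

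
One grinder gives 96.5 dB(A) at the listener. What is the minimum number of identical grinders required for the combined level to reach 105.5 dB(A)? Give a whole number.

8

Need L₁ + 10·log₁₀ N ≥ 105.5, i.e. log₁₀ N ≥ 0.90.
N ≥ 10^(9.0/10) = 7.943, so N = 8.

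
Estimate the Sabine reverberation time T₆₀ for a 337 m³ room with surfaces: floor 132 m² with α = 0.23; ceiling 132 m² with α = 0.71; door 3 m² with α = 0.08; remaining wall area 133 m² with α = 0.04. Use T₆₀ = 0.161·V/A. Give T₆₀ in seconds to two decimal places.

0.42 s

Summing Sᵢαᵢ: 132·0.23 + 132·0.71 + 3·0.08 + 133·0.04 = 129.64 m².
T₆₀ = 0.161·V/A = 0.161·337/129.64 = 0.419 s.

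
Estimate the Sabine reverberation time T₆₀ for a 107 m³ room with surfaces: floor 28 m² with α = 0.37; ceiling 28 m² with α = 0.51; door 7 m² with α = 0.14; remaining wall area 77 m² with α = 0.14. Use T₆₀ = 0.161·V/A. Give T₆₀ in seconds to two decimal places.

0.47 s

Total absorption A = 28·0.37 + 28·0.51 + 7·0.14 + 77·0.14 = 36.40 m² sabins.
T₆₀ = 0.161·V/A = 0.161·107/36.40 = 0.473 s.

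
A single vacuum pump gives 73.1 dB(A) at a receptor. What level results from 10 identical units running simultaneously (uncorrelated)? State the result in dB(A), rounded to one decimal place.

N identical incoherent sources raise the level by 10·log₁₀ N.
L_total = 73.1 + 10·log₁₀(10) = 73.1 + 10.000 = 83.10 dB(A).

83.1 dB(A)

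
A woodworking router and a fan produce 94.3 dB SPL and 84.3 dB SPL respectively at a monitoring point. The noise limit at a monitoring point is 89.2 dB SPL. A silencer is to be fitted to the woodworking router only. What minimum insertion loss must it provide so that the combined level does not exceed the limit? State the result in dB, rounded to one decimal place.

6.8 dB

The untreated sources together contribute 10^(84.3/10) = 2.692e+08, i.e. 84.30 dB SPL.
To meet 89.2 dB SPL overall, the treated woodworking router may contribute at most 10^(89.2/10) − 2.692e+08 = 5.626e+08, i.e. 87.50 dB SPL.
So the woodworking router must be reduced from 94.3 to 87.50 dB SPL: IL = 6.80 dB.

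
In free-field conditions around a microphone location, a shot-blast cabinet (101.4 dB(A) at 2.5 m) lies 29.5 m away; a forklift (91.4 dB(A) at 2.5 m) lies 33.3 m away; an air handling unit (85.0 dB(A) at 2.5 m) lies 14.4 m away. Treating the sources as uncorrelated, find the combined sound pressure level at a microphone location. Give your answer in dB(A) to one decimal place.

80.7 dB(A)

First find each source's level at the receiver (point-source: −20·log₁₀(r/r_ref)), then combine on an intensity basis.
shot-blast cabinet: 101.4 − 20·log₁₀(29.5/2.5) = 101.4 − 21.44 = 79.96 dB(A).
forklift: 91.4 − 20·log₁₀(33.3/2.5) = 91.4 − 22.49 = 68.91 dB(A).
air handling unit: 85.0 − 20·log₁₀(14.4/2.5) = 85.0 − 15.21 = 69.79 dB(A).
Σ 10^(L/10) = 1.164e+08 → L_total = 10·log₁₀(1.164e+08) = 80.66 dB(A).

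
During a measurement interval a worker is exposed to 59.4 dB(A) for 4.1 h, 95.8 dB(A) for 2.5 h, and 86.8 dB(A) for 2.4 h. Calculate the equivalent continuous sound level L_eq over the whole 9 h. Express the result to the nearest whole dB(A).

91 dB(A)

L_eq = 10·log₁₀[(1/T)·Σ tᵢ·10^(Lᵢ/10)] with T = 9 h.
Σ tᵢ·10^(Lᵢ/10) = 4.1·10^(59.4/10) + 2.5·10^(95.8/10) + 2.4·10^(86.8/10) = 1.066e+10.
L_eq = 10·log₁₀(1.066e+10/9) = 90.73 dB(A).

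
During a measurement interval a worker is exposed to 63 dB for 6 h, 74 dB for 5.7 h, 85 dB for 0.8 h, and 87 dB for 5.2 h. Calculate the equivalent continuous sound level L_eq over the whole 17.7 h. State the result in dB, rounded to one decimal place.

Weight each interval's intensity by its duration and average over T = 17.7 h:
Σ tᵢ·10^(Lᵢ/10) = 6·10^(63/10) + 5.7·10^(74/10) + 0.8·10^(85/10) + 5.2·10^(87/10) = 3.014e+09.
L_eq = 10·log₁₀(3.014e+09/17.7) = 82.31 dB.

82.3 dB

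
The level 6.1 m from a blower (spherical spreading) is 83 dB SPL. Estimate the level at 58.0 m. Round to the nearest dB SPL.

63 dB SPL

Spherical spreading from a point source gives a 20·log₁₀(r₂/r₁) drop.
L₂ = 83 − 20·log₁₀(58.0/6.1) = 83 − 19.562 = 63.44 dB SPL.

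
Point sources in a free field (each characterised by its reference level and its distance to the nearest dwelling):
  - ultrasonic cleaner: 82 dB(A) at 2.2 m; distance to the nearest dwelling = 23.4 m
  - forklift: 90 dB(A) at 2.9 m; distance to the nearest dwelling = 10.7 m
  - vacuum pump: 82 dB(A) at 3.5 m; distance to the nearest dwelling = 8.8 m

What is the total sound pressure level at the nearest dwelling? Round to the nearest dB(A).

First find each source's level at the receiver (point-source: −20·log₁₀(r/r_ref)), then combine on an intensity basis.
ultrasonic cleaner: 82 − 20·log₁₀(23.4/2.2) = 82 − 20.54 = 61.46 dB(A).
forklift: 90 − 20·log₁₀(10.7/2.9) = 90 − 11.34 = 78.66 dB(A).
vacuum pump: 82 − 20·log₁₀(8.8/3.5) = 82 − 8.01 = 73.99 dB(A).
Σ 10^(L/10) = 9.993e+07 → L_total = 10·log₁₀(9.993e+07) = 80.00 dB(A).

80 dB(A)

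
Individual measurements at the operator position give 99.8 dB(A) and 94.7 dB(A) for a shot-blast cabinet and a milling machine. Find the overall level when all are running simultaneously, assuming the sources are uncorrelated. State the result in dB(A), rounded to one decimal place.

101.0 dB(A)

Incoherent sources combine by intensity addition: L_total = 10·log₁₀(Σ 10^(L_i/10)).
Σ 10^(L/10) = 10^(99.8/10) + 10^(94.7/10) = 1.250e+10.
L_total = 10·log₁₀(1.250e+10) = 100.97 dB(A).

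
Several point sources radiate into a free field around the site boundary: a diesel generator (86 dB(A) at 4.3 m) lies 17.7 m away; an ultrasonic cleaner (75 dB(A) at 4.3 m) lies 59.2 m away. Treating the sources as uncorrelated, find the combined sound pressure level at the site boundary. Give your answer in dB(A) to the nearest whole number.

74 dB(A)

Apply inverse-square spreading to bring every level to the receiver, then sum 10^(L/10).
diesel generator: 86 − 20·log₁₀(17.7/4.3) = 86 − 12.29 = 73.71 dB(A).
ultrasonic cleaner: 75 − 20·log₁₀(59.2/4.3) = 75 − 22.78 = 52.22 dB(A).
Σ 10^(L/10) = 2.366e+07 → L_total = 10·log₁₀(2.366e+07) = 73.74 dB(A).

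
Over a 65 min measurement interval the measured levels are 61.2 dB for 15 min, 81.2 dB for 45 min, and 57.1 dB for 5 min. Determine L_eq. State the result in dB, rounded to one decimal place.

Weight each interval's intensity by its duration and average over T = 65 min:
Σ tᵢ·10^(Lᵢ/10) = 15·10^(61.2/10) + 45·10^(81.2/10) + 5·10^(57.1/10) = 5.954e+09.
L_eq = 10·log₁₀(5.954e+09/65) = 79.62 dB.

79.6 dB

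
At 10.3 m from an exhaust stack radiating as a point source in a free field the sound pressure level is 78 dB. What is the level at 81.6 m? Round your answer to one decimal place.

Spherical spreading from a point source gives a 20·log₁₀(r₂/r₁) drop.
L₂ = 78 − 20·log₁₀(81.6/10.3) = 78 − 17.977 = 60.02 dB.

60.0 dB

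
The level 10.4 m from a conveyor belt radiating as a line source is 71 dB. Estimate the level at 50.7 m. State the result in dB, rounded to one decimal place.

64.1 dB

Line-source attenuation: ΔL = 10·log₁₀(r₂/r₁) = 10·log₁₀(50.7/10.4) = 6.880 dB.
L₂ = 71 − 10·log₁₀(50.7/10.4) = 71 − 6.880 = 64.12 dB.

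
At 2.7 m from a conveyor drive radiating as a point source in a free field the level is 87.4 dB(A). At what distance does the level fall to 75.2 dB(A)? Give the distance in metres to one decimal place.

Point-source spreading drops the level by 20·log₁₀(r₂/r₁); inverting, r₂/r₁ = 10^(ΔL/20).
r₂ = 2.7·10^((87.4−75.2)/20) = 2.7·10^(12.2/20) = 11.00 m.

11.0 m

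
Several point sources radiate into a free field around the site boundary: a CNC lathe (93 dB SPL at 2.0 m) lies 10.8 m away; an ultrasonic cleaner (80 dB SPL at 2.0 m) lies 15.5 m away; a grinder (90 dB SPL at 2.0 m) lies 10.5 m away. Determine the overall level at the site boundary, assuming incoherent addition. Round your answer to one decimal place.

Propagate each source to the receiver with L = L_ref − 20·log₁₀(r/r_ref), then add intensities.
CNC lathe: 93 − 20·log₁₀(10.8/2.0) = 93 − 14.65 = 78.35 dB SPL.
ultrasonic cleaner: 80 − 20·log₁₀(15.5/2.0) = 80 − 17.79 = 62.21 dB SPL.
grinder: 90 − 20·log₁₀(10.5/2.0) = 90 − 14.40 = 75.60 dB SPL.
Σ 10^(L/10) = 1.064e+08 → L_total = 10·log₁₀(1.064e+08) = 80.27 dB SPL.

80.3 dB SPL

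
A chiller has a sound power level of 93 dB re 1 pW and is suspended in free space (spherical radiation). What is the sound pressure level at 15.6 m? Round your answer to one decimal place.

Free-field spherical radiation: L_p = L_w − 10·log₁₀(4π·r²), r = 15.6 m.
4π·r² = 3058 m², 10·log₁₀ of that is 34.855 dB.
L_p = 93 − 34.855 = 58.15 dB.

58.1 dB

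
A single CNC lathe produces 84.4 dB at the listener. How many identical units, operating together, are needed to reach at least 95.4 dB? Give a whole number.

13

The shortfall is 95.4 − 84.4 = 11.0 dB, and N units add 10·log₁₀ N, so need 10·log₁₀ N ≥ 11.0.
N ≥ 10^(11.0/10) = 12.589, so N = 13.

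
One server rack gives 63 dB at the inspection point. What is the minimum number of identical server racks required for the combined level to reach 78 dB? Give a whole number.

32

Need L₁ + 10·log₁₀ N ≥ 78, i.e. log₁₀ N ≥ 1.50.
N ≥ 10^(15.0/10) = 31.623, so N = 32.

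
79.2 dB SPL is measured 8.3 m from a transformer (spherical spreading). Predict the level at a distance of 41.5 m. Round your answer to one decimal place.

Spherical spreading from a point source gives a 20·log₁₀(r₂/r₁) drop.
L₂ = 79.2 − 20·log₁₀(41.5/8.3) = 79.2 − 13.979 = 65.22 dB SPL.

65.2 dB SPL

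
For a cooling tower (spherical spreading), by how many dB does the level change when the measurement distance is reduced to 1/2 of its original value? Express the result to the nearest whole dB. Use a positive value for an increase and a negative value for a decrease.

Point-source spreading: ΔL = −20·log₁₀(r₂/r₁).
ΔL = −20·log₁₀(0.5) = +6.02 dB.

+6 dB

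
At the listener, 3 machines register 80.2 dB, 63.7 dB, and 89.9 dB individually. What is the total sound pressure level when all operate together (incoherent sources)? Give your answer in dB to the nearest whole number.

90 dB

For uncorrelated sources the intensities add, so convert each level to linear form, sum, and take 10·log₁₀ of the total.
Σ 10^(L/10) = 10^(80.2/10) + 10^(63.7/10) + 10^(89.9/10) = 1.084e+09.
L_total = 10·log₁₀(1.084e+09) = 90.35 dB.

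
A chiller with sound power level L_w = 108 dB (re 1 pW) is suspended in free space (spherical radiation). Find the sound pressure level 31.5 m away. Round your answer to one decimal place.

67.0 dB

Free-field spherical radiation: L_p = L_w − 10·log₁₀(4π·r²), r = 31.5 m.
4π·r² = 1.247e+04 m², 10·log₁₀ of that is 40.958 dB.
L_p = 108 − 40.958 = 67.04 dB.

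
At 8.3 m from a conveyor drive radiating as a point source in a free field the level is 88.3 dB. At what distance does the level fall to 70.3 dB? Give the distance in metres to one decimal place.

The 18.0 dB drop corresponds to a distance ratio of 10^(18.0/20) for a point source.
r₂ = 8.3·10^((88.3−70.3)/20) = 8.3·10^(18.0/20) = 65.93 m.

65.9 m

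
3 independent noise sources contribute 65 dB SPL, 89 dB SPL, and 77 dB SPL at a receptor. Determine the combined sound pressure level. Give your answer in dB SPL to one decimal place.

Incoherent sources combine by intensity addition: L_total = 10·log₁₀(Σ 10^(L_i/10)).
Σ 10^(L/10) = 10^(65/10) + 10^(89/10) + 10^(77/10) = 8.476e+08.
L_total = 10·log₁₀(8.476e+08) = 89.28 dB SPL.

89.3 dB SPL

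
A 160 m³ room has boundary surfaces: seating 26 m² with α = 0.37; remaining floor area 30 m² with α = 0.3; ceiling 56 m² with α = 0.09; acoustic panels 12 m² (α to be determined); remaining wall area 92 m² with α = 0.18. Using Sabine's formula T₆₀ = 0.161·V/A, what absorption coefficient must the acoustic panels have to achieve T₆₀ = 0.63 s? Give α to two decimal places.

Required total absorption A = 0.161·160/0.63 = 40.89 m².
Absorption from the other surfaces = 26·0.37 + 30·0.3 + 56·0.09 + 92·0.18 = 40.22 m², so the acoustic panels must supply 0.67 m² over 12 m².
α = 0.67/12 = 0.056.

0.06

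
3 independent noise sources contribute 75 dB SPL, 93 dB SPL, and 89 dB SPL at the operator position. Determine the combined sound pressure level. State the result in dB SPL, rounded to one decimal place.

94.5 dB SPL

For uncorrelated sources the intensities add, so convert each level to linear form, sum, and take 10·log₁₀ of the total.
Σ 10^(L/10) = 10^(75/10) + 10^(93/10) + 10^(89/10) = 2.821e+09.
L_total = 10·log₁₀(2.821e+09) = 94.50 dB SPL.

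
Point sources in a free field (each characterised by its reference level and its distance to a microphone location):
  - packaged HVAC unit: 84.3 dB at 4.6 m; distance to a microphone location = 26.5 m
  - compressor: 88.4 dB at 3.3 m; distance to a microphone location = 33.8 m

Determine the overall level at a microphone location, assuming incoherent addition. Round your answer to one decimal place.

71.7 dB

First find each source's level at the receiver (point-source: −20·log₁₀(r/r_ref)), then combine on an intensity basis.
packaged HVAC unit: 84.3 − 20·log₁₀(26.5/4.6) = 84.3 − 15.21 = 69.09 dB.
compressor: 88.4 − 20·log₁₀(33.8/3.3) = 88.4 − 20.21 = 68.19 dB.
Σ 10^(L/10) = 1.470e+07 → L_total = 10·log₁₀(1.470e+07) = 71.67 dB.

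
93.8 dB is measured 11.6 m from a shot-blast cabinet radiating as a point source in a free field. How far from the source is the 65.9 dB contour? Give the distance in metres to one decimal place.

For a point source L₁ − L₂ = 20·log₁₀(r₂/r₁), so r₂ = r₁·10^((L₁−L₂)/20).
r₂ = 11.6·10^((93.8−65.9)/20) = 11.6·10^(27.9/20) = 288.04 m.

288.0 m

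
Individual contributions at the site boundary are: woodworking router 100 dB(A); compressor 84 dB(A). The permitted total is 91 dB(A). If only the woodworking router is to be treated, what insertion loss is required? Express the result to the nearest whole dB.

Fixed contribution from the other source: Σ 10^(L/10) = 10^(84/10) = 2.512e+08 (84.00 dB(A)).
The limit corresponds to 10^(91/10) = 1.259e+09; subtracting the fixed part leaves 1.008e+09 for the woodworking router, i.e. 90.03 dB(A).
So the woodworking router must be reduced from 100 to 90.03 dB(A): IL = 9.97 dB.

10 dB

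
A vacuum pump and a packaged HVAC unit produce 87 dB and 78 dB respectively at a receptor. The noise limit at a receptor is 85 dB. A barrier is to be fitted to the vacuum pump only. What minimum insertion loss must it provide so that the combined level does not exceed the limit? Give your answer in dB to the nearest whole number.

The untreated sources together contribute 10^(78/10) = 6.310e+07, i.e. 78.00 dB.
To meet 85 dB overall, the treated vacuum pump may contribute at most 10^(85/10) − 6.310e+07 = 2.531e+08, i.e. 84.03 dB.
So the vacuum pump must be reduced from 87 to 84.03 dB: IL = 2.97 dB.

3 dB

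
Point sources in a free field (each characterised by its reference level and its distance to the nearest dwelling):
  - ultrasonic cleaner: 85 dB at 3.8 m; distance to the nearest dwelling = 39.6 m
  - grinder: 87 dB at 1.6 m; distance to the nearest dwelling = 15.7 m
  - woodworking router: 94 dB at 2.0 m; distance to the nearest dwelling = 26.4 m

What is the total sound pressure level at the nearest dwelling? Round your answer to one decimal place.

73.5 dB

First find each source's level at the receiver (point-source: −20·log₁₀(r/r_ref)), then combine on an intensity basis.
ultrasonic cleaner: 85 − 20·log₁₀(39.6/3.8) = 85 − 20.36 = 64.64 dB.
grinder: 87 − 20·log₁₀(15.7/1.6) = 87 − 19.84 = 67.16 dB.
woodworking router: 94 − 20·log₁₀(26.4/2.0) = 94 − 22.41 = 71.59 dB.
Σ 10^(L/10) = 2.253e+07 → L_total = 10·log₁₀(2.253e+07) = 73.53 dB.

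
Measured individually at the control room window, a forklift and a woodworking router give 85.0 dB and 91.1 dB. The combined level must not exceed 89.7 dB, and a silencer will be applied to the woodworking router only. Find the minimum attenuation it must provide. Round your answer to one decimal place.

3.2 dB

Everything except the woodworking router sums to 10^(85.0/10) = 3.162e+08 in linear terms, 85.00 dB.
The limit corresponds to 10^(89.7/10) = 9.333e+08; subtracting the fixed part leaves 6.170e+08 for the woodworking router, i.e. 87.90 dB.
Required insertion loss = 91.1 − 87.90 = 3.20 dB.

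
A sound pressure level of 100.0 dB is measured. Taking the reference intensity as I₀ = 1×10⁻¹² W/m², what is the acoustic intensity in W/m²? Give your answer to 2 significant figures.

0.010 W/m²

I = I₀·10^(L/10) = 10⁻¹² × 10^(100.0/10) = 10^(-2.000).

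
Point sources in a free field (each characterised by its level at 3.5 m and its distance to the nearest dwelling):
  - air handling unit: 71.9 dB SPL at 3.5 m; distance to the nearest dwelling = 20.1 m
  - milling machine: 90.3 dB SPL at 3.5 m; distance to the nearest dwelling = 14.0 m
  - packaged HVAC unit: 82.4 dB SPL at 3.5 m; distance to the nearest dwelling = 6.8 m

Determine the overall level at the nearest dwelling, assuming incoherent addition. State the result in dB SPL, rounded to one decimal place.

Apply inverse-square spreading to bring every level to the receiver, then sum 10^(L/10).
air handling unit: 71.9 − 20·log₁₀(20.1/3.5) = 71.9 − 15.18 = 56.72 dB SPL.
milling machine: 90.3 − 20·log₁₀(14.0/3.5) = 90.3 − 12.04 = 78.26 dB SPL.
packaged HVAC unit: 82.4 − 20·log₁₀(6.8/3.5) = 82.4 − 5.77 = 76.63 dB SPL.
Σ 10^(L/10) = 1.135e+08 → L_total = 10·log₁₀(1.135e+08) = 80.55 dB SPL.

80.5 dB SPL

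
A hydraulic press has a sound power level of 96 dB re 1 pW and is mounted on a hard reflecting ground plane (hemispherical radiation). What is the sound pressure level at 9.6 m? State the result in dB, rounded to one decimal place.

68.4 dB

L_p = L_w − 10·log₁₀(2π·r²) with r = 9.6 m.
2π·r² = 579.1 m², 10·log₁₀ of that is 27.627 dB.
L_p = 96 − 27.627 = 68.37 dB.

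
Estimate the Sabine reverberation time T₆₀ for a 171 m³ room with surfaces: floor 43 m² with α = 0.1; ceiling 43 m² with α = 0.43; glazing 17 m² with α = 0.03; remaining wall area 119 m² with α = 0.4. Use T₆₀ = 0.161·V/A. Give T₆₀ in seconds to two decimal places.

Summing Sᵢαᵢ: 43·0.1 + 43·0.43 + 17·0.03 + 119·0.4 = 70.90 m².
T₆₀ = 0.161·V/A = 0.161·171/70.90 = 0.388 s.

0.39 s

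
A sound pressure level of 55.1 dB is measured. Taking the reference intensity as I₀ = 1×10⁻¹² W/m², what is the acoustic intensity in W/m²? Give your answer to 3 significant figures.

I/I₀ = 10^(55.1/10) = 3.236e+05, so I = 3.236e+05 × 10⁻¹² W/m².

3.24e-07 W/m²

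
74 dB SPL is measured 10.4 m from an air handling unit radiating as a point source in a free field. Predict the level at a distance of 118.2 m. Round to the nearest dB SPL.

For a point source, L₂ = L₁ − 20·log₁₀(r₂/r₁).
L₂ = 74 − 20·log₁₀(118.2/10.4) = 74 − 21.112 = 52.89 dB SPL.

53 dB SPL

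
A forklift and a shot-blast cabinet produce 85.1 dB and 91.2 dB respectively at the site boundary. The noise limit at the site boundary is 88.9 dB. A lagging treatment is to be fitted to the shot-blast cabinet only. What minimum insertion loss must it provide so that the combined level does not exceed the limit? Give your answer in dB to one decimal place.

Everything except the shot-blast cabinet sums to 10^(85.1/10) = 3.236e+08 in linear terms, 85.10 dB.
To meet 88.9 dB overall, the treated shot-blast cabinet may contribute at most 10^(88.9/10) − 3.236e+08 = 4.527e+08, i.e. 86.56 dB.
Required insertion loss = 91.2 − 86.56 = 4.64 dB.

4.6 dB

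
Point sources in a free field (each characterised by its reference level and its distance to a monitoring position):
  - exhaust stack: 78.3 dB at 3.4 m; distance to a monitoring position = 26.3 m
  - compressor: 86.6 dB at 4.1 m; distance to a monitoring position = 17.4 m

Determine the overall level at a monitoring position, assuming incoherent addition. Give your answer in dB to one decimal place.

Propagate each source to the receiver with L = L_ref − 20·log₁₀(r/r_ref), then add intensities.
exhaust stack: 78.3 − 20·log₁₀(26.3/3.4) = 78.3 − 17.77 = 60.53 dB.
compressor: 86.6 − 20·log₁₀(17.4/4.1) = 86.6 − 12.56 = 74.04 dB.
Σ 10^(L/10) = 2.651e+07 → L_total = 10·log₁₀(2.651e+07) = 74.23 dB.

74.2 dB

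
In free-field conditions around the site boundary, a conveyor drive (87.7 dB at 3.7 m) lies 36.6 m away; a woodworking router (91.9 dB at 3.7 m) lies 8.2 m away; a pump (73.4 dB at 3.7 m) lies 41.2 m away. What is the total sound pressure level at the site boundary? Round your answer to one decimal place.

Propagate each source to the receiver with L = L_ref − 20·log₁₀(r/r_ref), then add intensities.
conveyor drive: 87.7 − 20·log₁₀(36.6/3.7) = 87.7 − 19.91 = 67.79 dB.
woodworking router: 91.9 − 20·log₁₀(8.2/3.7) = 91.9 − 6.91 = 84.99 dB.
pump: 73.4 − 20·log₁₀(41.2/3.7) = 73.4 − 20.93 = 52.47 dB.
Σ 10^(L/10) = 3.215e+08 → L_total = 10·log₁₀(3.215e+08) = 85.07 dB.

85.1 dB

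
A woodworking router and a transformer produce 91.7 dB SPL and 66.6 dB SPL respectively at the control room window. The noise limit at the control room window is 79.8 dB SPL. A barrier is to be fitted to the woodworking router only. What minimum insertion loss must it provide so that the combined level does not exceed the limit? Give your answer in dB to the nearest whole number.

Fixed contribution from the other source: Σ 10^(L/10) = 10^(66.6/10) = 4.571e+06 (66.60 dB SPL).
The limit corresponds to 10^(79.8/10) = 9.550e+07; subtracting the fixed part leaves 9.093e+07 for the woodworking router, i.e. 79.59 dB SPL.
So the woodworking router must be reduced from 91.7 to 79.59 dB SPL: IL = 12.11 dB.

12 dB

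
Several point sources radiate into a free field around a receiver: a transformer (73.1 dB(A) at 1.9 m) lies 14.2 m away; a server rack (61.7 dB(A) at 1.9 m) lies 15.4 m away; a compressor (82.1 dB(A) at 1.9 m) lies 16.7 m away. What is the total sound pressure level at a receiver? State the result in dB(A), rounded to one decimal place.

64.0 dB(A)

First find each source's level at the receiver (point-source: −20·log₁₀(r/r_ref)), then combine on an intensity basis.
transformer: 73.1 − 20·log₁₀(14.2/1.9) = 73.1 − 17.47 = 55.63 dB(A).
server rack: 61.7 − 20·log₁₀(15.4/1.9) = 61.7 − 18.18 = 43.52 dB(A).
compressor: 82.1 − 20·log₁₀(16.7/1.9) = 82.1 − 18.88 = 63.22 dB(A).
Σ 10^(L/10) = 2.487e+06 → L_total = 10·log₁₀(2.487e+06) = 63.96 dB(A).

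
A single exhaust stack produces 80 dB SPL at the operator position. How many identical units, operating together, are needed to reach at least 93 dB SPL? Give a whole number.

20

The shortfall is 93 − 80 = 13.0 dB, and N units add 10·log₁₀ N, so need 10·log₁₀ N ≥ 13.0.
N ≥ 10^(13.0/10) = 19.953, so N = 20.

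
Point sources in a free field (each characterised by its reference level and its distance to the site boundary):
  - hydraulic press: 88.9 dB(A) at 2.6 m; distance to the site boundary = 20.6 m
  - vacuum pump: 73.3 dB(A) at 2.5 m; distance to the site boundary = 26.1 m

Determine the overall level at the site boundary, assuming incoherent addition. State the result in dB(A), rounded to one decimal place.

71.0 dB(A)

First find each source's level at the receiver (point-source: −20·log₁₀(r/r_ref)), then combine on an intensity basis.
hydraulic press: 88.9 − 20·log₁₀(20.6/2.6) = 88.9 − 17.98 = 70.92 dB(A).
vacuum pump: 73.3 − 20·log₁₀(26.1/2.5) = 73.3 − 20.37 = 52.93 dB(A).
Σ 10^(L/10) = 1.256e+07 → L_total = 10·log₁₀(1.256e+07) = 70.99 dB(A).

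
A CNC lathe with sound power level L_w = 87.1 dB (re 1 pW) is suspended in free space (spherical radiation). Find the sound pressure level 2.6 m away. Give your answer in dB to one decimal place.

The power spreads over a sphere of area 4π·r², so L_p = L_w − 10·log₁₀(4π·r²).
4π·r² = 84.95 m², 10·log₁₀ of that is 19.292 dB.
L_p = 87.1 − 19.292 = 67.81 dB.

67.8 dB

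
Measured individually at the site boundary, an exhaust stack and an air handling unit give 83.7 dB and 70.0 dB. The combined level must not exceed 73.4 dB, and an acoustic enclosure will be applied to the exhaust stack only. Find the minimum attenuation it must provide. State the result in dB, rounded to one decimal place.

13.0 dB

The untreated sources together contribute 10^(70.0/10) = 1.000e+07, i.e. 70.00 dB.
The limit corresponds to 10^(73.4/10) = 2.188e+07; subtracting the fixed part leaves 1.188e+07 for the exhaust stack, i.e. 70.75 dB.
Required insertion loss = 83.7 − 70.75 = 12.95 dB.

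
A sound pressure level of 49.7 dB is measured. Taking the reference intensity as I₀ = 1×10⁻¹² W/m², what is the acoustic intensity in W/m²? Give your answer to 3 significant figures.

9.33e-08 W/m²

I = I₀·10^(L/10) = 10⁻¹² × 10^(49.7/10) = 10^(-7.030).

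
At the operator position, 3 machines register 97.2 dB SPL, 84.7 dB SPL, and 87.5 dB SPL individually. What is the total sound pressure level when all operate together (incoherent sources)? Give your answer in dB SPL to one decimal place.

Incoherent sources combine by intensity addition: L_total = 10·log₁₀(Σ 10^(L_i/10)).
Σ 10^(L/10) = 10^(97.2/10) + 10^(84.7/10) + 10^(87.5/10) = 6.106e+09.
L_total = 10·log₁₀(6.106e+09) = 97.86 dB SPL.

97.9 dB SPL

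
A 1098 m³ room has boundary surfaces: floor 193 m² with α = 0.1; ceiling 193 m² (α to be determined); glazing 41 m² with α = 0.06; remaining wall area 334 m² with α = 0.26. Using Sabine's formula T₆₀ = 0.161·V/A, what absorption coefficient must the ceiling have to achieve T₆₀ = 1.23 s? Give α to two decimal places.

0.18

A = 0.161·V/T₆₀ = 0.161·1098/1.23 = 143.72 m² sabins.
Absorption from the other surfaces = 193·0.1 + 41·0.06 + 334·0.26 = 108.60 m², so the ceiling must supply 35.12 m² over 193 m².
α = 35.12/193 = 0.182.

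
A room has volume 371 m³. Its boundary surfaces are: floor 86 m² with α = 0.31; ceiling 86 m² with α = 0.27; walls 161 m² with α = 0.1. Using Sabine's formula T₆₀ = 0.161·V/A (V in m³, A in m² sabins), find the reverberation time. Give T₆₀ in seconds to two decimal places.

Total absorption A = 86·0.31 + 86·0.27 + 161·0.1 = 65.98 m² sabins.
T₆₀ = 0.161 × 371 / 65.98 = 0.905 s.

0.91 s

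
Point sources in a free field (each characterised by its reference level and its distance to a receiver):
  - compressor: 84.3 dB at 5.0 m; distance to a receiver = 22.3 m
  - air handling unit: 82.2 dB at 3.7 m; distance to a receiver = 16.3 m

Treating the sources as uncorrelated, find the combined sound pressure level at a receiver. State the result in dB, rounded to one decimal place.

Propagate each source to the receiver with L = L_ref − 20·log₁₀(r/r_ref), then add intensities.
compressor: 84.3 − 20·log₁₀(22.3/5.0) = 84.3 − 12.99 = 71.31 dB.
air handling unit: 82.2 − 20·log₁₀(16.3/3.7) = 82.2 − 12.88 = 69.32 dB.
Σ 10^(L/10) = 2.208e+07 → L_total = 10·log₁₀(2.208e+07) = 73.44 dB.

73.4 dB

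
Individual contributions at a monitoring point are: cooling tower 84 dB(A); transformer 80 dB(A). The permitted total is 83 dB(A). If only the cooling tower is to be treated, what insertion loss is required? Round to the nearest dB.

Fixed contribution from the other source: Σ 10^(L/10) = 10^(80/10) = 1.000e+08 (80.00 dB(A)).
To meet 83 dB(A) overall, the treated cooling tower may contribute at most 10^(83/10) − 1.000e+08 = 9.953e+07, i.e. 79.98 dB(A).
Required insertion loss = 84 − 79.98 = 4.02 dB.

4 dB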